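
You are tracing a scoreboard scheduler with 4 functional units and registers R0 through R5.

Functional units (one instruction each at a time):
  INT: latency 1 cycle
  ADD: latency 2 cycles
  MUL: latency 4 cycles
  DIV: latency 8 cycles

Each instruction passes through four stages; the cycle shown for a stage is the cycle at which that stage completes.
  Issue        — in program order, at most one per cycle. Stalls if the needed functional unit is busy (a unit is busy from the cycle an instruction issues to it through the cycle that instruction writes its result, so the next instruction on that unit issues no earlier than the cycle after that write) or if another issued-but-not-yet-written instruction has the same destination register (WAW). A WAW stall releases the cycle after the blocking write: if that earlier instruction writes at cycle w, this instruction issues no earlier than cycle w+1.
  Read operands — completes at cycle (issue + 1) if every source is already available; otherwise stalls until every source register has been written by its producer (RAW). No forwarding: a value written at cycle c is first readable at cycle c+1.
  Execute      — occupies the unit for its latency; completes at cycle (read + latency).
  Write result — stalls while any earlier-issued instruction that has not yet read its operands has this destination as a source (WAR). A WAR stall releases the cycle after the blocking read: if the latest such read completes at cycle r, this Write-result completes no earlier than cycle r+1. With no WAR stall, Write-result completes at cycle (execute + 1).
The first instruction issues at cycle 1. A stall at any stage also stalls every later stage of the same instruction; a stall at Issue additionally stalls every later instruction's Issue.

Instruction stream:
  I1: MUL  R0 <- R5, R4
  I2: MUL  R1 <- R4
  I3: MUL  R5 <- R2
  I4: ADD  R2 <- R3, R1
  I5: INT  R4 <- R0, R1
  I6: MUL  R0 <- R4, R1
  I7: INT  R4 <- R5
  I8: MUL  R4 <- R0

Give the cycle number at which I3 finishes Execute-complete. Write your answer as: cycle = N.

cycle = 20

c1: I1→MUL
c2: I1 RO
c6: I1 EX
c7: I1 WR R0
c8: I2→MUL
c9: I2 RO
c13: I2 EX
c14: I2 WR R1
c15: I3→MUL
c16: I3 RO · I4→ADD
c17: I4 RO · I5→INT
c18: I5 RO
c19: I4 EX · I5 EX
c20: I3 EX · I4 WR R2 · I5 WR R4
c21: I3 WR R5
c22: I6→MUL
c23: I6 RO · I7→INT
c24: I7 RO
c25: I7 EX
c26: I7 WR R4
c27: I6 EX
c28: I6 WR R0
c29: I8→MUL
c30: I8 RO
c34: I8 EX
c35: I8 WR R4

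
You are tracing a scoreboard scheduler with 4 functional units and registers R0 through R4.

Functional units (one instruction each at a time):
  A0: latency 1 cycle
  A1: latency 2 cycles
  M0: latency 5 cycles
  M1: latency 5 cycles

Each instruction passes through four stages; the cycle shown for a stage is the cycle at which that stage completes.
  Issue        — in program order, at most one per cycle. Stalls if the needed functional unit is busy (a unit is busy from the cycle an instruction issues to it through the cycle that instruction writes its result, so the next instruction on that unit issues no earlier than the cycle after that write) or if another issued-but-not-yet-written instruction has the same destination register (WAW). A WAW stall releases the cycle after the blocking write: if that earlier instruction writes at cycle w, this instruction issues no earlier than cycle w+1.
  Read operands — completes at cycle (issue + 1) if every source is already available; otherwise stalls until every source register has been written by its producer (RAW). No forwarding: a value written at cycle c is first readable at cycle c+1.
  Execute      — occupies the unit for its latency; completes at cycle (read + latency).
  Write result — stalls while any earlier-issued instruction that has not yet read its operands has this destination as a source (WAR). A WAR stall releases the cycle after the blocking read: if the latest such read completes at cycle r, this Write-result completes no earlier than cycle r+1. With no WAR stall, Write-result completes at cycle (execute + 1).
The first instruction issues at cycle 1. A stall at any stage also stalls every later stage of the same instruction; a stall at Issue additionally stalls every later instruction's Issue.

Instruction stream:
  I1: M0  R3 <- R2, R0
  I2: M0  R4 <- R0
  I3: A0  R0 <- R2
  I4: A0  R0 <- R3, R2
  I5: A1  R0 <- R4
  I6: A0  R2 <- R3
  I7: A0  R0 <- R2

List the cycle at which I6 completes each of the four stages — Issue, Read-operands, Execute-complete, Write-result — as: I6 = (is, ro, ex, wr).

I6 = (19, 20, 21, 22)

I1  is:1  ro:2  ex:7  wr:8
I2  is:9  ro:10  ex:15  wr:16  — struct: M0 busy until I1 writes@8
I3  is:10  ro:11  ex:12  wr:13
I4  is:14  ro:15  ex:16  wr:17  — struct: A0 busy until I3 writes@13
I5  is:18  ro:19  ex:21  wr:22  — WAW R0: wait I4 write@17
I6  is:19  ro:20  ex:21  wr:22
I7  is:23  ro:24  ex:25  wr:26  — struct: A0 busy until I6 writes@22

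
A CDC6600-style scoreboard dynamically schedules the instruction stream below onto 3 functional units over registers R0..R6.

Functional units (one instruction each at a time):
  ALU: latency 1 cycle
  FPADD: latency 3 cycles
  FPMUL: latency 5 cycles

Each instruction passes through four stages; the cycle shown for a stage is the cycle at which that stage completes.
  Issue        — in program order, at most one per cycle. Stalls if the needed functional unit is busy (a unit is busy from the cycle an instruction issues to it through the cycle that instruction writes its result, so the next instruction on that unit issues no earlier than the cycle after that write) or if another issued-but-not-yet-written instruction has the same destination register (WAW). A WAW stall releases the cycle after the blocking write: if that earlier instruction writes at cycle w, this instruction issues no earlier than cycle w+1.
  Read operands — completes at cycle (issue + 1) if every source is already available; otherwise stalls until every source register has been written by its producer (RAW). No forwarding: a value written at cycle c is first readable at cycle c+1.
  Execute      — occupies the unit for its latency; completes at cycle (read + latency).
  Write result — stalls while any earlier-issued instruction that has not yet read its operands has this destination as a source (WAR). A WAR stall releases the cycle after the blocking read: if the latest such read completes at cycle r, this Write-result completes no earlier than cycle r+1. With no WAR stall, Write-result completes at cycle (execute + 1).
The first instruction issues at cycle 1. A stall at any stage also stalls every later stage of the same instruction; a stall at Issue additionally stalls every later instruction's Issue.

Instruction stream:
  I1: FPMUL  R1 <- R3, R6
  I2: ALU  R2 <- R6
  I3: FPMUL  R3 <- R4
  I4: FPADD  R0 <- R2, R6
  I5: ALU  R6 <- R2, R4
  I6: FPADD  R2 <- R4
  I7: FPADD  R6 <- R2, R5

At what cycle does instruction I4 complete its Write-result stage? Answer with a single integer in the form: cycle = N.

c1: issue I1 (FPMUL)
c2: I1 read-ops · issue I2 (ALU)
c3: I2 read-ops
c4: I2 finished on ALU
c5: I2→R2
c7: I1 finished on FPMUL
c8: I1→R1
c9: issue I3 (FPMUL)
c10: I3 read-ops · issue I4 (FPADD)
c11: I4 read-ops · issue I5 (ALU)
c12: I5 read-ops
c13: I5 finished on ALU
c14: I4 finished on FPADD · I5→R6
c15: I3 finished on FPMUL · I4→R0
c16: I3→R3 · issue I6 (FPADD)
c17: I6 read-ops
c20: I6 finished on FPADD
c21: I6→R2
c22: issue I7 (FPADD)
c23: I7 read-ops
c26: I7 finished on FPADD
c27: I7→R6

cycle = 15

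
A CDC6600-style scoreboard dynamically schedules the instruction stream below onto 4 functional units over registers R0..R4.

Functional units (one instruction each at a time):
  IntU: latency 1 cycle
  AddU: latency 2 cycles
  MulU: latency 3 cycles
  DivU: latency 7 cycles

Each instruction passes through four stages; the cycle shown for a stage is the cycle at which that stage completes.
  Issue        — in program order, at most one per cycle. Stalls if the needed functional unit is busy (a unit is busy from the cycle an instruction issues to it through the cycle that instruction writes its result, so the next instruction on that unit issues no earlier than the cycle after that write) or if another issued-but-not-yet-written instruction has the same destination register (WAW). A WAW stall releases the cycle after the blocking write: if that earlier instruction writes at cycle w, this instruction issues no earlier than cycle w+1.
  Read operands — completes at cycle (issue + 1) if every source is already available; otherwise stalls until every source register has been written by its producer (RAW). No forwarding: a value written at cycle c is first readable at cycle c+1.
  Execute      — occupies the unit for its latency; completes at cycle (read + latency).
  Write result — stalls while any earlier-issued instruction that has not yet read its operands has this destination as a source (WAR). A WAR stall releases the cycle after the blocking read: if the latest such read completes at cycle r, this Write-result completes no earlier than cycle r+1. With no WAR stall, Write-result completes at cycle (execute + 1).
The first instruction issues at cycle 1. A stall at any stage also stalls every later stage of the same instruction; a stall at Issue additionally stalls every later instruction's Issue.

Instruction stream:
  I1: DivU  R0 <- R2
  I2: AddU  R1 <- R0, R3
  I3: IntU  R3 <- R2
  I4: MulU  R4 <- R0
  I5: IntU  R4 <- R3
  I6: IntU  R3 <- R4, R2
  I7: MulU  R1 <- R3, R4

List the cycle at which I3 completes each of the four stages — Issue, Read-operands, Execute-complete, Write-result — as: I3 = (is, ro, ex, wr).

[I1] 1/2/9/10
[I2] 2/11/13/14  (RAW R0: wait I1 write@10)
[I3] 3/4/5/12  (WAR R3: wait I2 read@11)
[I4] 4/11/14/15  (RAW R0: wait I1 write@10)
[I5] 16/17/18/19  (WAW R4: wait I4 write@15)
[I6] 20/21/22/23  (struct: IntU busy until I5 writes@19)
[I7] 21/24/27/28  (RAW R3: wait I6 write@23)

I3 = (3, 4, 5, 12)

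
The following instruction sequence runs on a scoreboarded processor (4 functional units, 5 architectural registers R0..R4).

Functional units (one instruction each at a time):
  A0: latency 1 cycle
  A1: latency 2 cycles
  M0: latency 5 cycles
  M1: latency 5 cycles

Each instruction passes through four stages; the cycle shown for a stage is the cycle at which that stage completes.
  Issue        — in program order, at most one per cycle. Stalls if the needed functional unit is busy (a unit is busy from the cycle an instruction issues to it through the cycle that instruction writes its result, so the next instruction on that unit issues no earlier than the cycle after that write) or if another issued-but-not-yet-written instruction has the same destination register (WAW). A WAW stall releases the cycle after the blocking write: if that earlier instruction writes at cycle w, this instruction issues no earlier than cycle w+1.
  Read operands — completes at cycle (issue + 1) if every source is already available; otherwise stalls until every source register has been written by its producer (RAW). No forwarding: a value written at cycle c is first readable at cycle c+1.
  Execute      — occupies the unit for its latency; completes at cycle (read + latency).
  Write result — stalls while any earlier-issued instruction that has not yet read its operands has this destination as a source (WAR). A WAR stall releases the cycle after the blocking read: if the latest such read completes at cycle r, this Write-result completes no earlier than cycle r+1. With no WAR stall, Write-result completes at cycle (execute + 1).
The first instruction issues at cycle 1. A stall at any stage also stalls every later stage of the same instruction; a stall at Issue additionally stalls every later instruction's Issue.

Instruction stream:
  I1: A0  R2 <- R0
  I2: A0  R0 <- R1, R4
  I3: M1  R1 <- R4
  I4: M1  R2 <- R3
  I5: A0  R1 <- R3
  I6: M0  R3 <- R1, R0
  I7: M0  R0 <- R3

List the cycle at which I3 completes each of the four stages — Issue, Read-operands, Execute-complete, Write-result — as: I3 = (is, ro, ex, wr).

I3 = (6, 7, 12, 13)

  I1 | 1 | 2 | 3 | 4
  I2 | 5 | 6 | 7 | 8   struct: A0 busy until I1 writes@4
  I3 | 6 | 7 | 12 | 13
  I4 | 14 | 15 | 20 | 21   struct: M1 busy until I3 writes@13
  I5 | 15 | 16 | 17 | 18
  I6 | 16 | 19 | 24 | 25   RAW R1: wait I5 write@18
  I7 | 26 | 27 | 32 | 33   struct: M0 busy until I6 writes@25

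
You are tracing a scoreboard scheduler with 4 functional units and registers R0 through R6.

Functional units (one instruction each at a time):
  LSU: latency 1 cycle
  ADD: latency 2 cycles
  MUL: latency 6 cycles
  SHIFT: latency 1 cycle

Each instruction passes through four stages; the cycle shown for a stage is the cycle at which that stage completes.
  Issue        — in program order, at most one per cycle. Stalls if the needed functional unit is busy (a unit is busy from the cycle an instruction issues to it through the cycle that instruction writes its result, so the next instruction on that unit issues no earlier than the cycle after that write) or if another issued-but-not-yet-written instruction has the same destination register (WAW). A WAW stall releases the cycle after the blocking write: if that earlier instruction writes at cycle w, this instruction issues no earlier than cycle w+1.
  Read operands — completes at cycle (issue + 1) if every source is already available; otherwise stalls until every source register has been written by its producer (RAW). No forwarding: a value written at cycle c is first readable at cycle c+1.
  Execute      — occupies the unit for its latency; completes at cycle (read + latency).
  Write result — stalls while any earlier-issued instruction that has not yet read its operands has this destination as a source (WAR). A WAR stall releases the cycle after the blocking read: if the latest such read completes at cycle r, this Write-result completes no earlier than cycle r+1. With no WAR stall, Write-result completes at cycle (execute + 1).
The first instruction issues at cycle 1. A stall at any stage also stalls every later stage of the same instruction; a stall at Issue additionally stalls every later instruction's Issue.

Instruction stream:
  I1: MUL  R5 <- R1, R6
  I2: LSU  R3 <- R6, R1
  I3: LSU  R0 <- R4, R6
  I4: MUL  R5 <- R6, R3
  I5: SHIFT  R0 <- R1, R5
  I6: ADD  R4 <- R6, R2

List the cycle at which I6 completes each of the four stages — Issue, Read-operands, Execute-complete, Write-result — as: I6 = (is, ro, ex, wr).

I6 = (12, 13, 15, 16)

t=1  I1→MUL
t=2  I1 RO; I2→LSU
t=3  I2 RO
t=4  I2 EX
t=5  I2 WR R3
t=6  I3→LSU
t=7  I3 RO
t=8  I1 EX; I3 EX
t=9  I1 WR R5; I3 WR R0
t=10  I4→MUL
t=11  I4 RO; I5→SHIFT
t=12  I6→ADD
t=13  I6 RO
t=15  I6 EX
t=16  I6 WR R4
t=17  I4 EX
t=18  I4 WR R5
t=19  I5 RO
t=20  I5 EX
t=21  I5 WR R0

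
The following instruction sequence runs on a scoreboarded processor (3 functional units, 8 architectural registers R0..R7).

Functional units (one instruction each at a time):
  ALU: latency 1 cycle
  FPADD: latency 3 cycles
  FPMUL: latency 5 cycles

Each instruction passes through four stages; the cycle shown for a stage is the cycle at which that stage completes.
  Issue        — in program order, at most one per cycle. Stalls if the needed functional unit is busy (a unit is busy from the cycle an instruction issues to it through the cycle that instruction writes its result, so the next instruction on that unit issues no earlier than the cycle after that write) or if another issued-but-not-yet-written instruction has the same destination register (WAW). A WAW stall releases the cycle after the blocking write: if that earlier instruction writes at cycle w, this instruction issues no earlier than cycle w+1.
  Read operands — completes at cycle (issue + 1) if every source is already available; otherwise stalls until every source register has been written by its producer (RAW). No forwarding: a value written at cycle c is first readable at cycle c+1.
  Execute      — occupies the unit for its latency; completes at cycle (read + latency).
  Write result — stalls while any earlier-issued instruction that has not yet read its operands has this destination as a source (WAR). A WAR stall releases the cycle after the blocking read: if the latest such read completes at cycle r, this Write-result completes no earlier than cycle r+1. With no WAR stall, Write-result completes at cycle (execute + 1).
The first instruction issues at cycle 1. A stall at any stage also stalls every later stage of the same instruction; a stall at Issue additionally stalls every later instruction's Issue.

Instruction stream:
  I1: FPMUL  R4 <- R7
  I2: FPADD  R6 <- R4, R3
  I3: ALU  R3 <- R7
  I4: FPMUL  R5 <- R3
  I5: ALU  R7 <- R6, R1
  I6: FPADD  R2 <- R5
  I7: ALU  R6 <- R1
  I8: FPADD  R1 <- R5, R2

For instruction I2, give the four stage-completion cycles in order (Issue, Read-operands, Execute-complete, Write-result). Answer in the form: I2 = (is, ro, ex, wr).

I1 -> (1, 2, 7, 8)
I2 -> (2, 9, 12, 13)  // RAW R4: wait I1 write@8
I3 -> (3, 4, 5, 10)  // WAR R3: wait I2 read@9
I4 -> (9, 11, 16, 17)  // struct: FPMUL busy until I1 writes@8, RAW R3: wait I3 write@10
I5 -> (11, 14, 15, 16)  // struct: ALU busy until I3 writes@10, RAW R6: wait I2 write@13
I6 -> (14, 18, 21, 22)  // struct: FPADD busy until I2 writes@13, RAW R5: wait I4 write@17
I7 -> (17, 18, 19, 20)  // struct: ALU busy until I5 writes@16
I8 -> (23, 24, 27, 28)  // struct: FPADD busy until I6 writes@22

I2 = (2, 9, 12, 13)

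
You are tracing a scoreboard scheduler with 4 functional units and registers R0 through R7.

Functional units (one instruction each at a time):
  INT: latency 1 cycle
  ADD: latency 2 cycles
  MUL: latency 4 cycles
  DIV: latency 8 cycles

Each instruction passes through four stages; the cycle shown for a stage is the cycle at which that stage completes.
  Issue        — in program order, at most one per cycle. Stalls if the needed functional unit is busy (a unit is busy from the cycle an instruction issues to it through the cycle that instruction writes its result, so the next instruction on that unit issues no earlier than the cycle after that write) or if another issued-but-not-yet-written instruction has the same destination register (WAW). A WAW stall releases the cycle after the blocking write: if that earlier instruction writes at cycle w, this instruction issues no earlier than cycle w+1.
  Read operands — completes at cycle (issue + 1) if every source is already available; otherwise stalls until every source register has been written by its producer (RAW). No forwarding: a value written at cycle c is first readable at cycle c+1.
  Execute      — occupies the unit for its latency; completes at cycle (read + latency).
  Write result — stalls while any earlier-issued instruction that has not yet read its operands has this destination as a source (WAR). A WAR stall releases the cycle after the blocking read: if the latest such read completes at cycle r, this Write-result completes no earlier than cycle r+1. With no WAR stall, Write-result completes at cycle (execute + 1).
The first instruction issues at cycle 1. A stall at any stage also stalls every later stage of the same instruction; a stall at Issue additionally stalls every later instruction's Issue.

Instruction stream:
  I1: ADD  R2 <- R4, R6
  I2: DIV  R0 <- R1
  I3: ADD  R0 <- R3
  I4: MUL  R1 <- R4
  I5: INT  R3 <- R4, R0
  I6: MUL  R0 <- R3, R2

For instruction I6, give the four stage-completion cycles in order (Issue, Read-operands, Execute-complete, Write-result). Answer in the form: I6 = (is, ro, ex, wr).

I6 = (21, 22, 26, 27)

I1 -> (1, 2, 4, 5)
I2 -> (2, 3, 11, 12)
I3 -> (13, 14, 16, 17)  // WAW R0: wait I2 write@12
I4 -> (14, 15, 19, 20)
I5 -> (15, 18, 19, 20)  // RAW R0: wait I3 write@17
I6 -> (21, 22, 26, 27)  // struct: MUL busy until I4 writes@20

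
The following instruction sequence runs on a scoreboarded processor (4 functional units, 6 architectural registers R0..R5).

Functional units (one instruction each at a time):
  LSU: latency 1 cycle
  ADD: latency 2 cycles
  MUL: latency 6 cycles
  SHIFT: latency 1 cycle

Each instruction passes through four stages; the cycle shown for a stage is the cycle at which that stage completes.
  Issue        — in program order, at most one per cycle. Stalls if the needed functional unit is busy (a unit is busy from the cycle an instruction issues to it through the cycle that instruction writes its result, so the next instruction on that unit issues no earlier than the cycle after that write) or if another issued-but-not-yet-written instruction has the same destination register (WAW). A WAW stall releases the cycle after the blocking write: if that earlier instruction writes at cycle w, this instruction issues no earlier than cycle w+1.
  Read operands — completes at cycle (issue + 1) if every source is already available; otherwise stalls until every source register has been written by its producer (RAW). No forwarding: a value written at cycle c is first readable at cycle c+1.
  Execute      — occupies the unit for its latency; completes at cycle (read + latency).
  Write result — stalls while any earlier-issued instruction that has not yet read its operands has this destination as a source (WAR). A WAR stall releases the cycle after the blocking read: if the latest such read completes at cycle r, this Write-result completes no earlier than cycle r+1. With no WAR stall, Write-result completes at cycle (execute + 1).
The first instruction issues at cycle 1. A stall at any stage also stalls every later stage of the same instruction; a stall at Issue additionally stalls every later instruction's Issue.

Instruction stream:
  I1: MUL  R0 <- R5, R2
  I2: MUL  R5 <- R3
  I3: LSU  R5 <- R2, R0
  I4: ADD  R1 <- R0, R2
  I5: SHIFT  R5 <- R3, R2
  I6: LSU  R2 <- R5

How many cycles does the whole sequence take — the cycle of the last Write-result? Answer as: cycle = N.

I1: IS=1 RO=2 EX=8 WR=9
I2: IS=10 RO=11 EX=17 WR=18  [struct: MUL busy until I1 writes@9]
I3: IS=19 RO=20 EX=21 WR=22  [WAW R5: wait I2 write@18]
I4: IS=20 RO=21 EX=23 WR=24
I5: IS=23 RO=24 EX=25 WR=26  [WAW R5: wait I3 write@22]
I6: IS=24 RO=27 EX=28 WR=29  [RAW R5: wait I5 write@26]

cycle = 29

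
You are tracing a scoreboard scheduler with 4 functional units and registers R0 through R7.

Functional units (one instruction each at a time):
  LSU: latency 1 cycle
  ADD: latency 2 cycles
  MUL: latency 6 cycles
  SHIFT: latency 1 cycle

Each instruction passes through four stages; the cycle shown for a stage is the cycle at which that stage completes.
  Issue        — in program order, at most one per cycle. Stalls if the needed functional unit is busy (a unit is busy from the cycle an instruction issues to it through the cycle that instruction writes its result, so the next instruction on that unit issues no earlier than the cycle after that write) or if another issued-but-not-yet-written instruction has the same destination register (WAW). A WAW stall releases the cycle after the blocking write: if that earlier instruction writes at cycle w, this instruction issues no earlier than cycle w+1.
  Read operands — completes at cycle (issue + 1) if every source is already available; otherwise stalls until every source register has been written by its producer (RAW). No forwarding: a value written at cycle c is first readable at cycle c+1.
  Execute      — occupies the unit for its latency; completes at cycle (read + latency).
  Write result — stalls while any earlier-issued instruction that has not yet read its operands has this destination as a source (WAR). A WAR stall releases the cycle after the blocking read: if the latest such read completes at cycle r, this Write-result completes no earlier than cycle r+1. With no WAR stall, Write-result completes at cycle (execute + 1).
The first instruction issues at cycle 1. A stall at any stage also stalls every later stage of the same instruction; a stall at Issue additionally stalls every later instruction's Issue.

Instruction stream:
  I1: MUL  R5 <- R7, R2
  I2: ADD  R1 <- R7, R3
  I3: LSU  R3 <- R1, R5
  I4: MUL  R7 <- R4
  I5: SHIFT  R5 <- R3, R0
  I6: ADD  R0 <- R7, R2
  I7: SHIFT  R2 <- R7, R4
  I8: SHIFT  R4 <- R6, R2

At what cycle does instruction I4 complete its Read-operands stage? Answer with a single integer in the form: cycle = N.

cycle = 11

  I1 | 1 | 2 | 8 | 9
  I2 | 2 | 3 | 5 | 6
  I3 | 3 | 10 | 11 | 12   RAW R5: wait I1 write@9
  I4 | 10 | 11 | 17 | 18   struct: MUL busy until I1 writes@9
  I5 | 11 | 13 | 14 | 15   RAW R3: wait I3 write@12
  I6 | 12 | 19 | 21 | 22   RAW R7: wait I4 write@18
  I7 | 16 | 19 | 20 | 21   struct: SHIFT busy until I5 writes@15 · RAW R7: wait I4 write@18
  I8 | 22 | 23 | 24 | 25   struct: SHIFT busy until I7 writes@21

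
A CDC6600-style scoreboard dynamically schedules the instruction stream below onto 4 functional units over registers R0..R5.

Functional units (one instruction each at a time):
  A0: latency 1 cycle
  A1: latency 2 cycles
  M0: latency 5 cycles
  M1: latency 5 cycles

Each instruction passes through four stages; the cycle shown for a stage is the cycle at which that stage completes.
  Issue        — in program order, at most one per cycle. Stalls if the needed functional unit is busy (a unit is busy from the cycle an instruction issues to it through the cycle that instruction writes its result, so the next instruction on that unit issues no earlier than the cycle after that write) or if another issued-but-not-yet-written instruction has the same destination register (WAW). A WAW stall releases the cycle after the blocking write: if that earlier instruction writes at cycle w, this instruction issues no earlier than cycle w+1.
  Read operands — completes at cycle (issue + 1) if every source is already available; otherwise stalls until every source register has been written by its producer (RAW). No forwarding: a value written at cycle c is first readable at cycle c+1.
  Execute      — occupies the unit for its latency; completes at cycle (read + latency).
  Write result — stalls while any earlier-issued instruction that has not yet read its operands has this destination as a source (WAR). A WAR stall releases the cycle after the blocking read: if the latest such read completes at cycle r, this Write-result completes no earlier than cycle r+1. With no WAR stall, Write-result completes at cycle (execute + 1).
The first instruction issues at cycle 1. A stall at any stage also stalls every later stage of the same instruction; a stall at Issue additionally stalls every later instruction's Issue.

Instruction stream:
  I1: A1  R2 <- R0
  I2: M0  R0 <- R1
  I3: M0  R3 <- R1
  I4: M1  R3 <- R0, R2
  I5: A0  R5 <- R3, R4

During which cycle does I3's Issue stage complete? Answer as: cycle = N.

I1  is:1  ro:2  ex:4  wr:5
I2  is:2  ro:3  ex:8  wr:9
I3  is:10  ro:11  ex:16  wr:17  — struct: M0 busy until I2 writes@9
I4  is:18  ro:19  ex:24  wr:25  — WAW R3: wait I3 write@17
I5  is:19  ro:26  ex:27  wr:28  — RAW R3: wait I4 write@25

cycle = 10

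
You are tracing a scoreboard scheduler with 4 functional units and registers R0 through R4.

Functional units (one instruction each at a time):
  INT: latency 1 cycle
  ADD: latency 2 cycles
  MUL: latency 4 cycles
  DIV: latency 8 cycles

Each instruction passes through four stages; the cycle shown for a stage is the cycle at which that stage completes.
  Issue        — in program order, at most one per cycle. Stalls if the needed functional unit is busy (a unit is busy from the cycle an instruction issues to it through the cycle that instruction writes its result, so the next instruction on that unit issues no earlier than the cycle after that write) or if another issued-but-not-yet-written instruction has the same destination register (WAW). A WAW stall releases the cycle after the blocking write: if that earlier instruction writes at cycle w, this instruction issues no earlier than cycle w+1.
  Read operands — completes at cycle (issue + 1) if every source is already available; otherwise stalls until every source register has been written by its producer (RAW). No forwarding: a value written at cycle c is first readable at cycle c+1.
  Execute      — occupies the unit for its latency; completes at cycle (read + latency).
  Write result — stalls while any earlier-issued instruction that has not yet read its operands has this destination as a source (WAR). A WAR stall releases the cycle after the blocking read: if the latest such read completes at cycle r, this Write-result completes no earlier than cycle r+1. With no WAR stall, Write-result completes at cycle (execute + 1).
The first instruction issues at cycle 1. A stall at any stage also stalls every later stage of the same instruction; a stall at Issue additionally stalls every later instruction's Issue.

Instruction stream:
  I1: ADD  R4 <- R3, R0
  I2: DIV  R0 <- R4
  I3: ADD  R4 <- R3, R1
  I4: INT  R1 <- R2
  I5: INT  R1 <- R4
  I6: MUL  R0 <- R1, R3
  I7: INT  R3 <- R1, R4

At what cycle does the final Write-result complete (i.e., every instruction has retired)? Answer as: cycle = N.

  I1 | 1 | 2 | 4 | 5
  I2 | 2 | 6 | 14 | 15   RAW R4: wait I1 write@5
  I3 | 6 | 7 | 9 | 10   struct: ADD busy until I1 writes@5
  I4 | 7 | 8 | 9 | 10
  I5 | 11 | 12 | 13 | 14   struct: INT busy until I4 writes@10
  I6 | 16 | 17 | 21 | 22   WAW R0: wait I2 write@15
  I7 | 17 | 18 | 19 | 20

cycle = 22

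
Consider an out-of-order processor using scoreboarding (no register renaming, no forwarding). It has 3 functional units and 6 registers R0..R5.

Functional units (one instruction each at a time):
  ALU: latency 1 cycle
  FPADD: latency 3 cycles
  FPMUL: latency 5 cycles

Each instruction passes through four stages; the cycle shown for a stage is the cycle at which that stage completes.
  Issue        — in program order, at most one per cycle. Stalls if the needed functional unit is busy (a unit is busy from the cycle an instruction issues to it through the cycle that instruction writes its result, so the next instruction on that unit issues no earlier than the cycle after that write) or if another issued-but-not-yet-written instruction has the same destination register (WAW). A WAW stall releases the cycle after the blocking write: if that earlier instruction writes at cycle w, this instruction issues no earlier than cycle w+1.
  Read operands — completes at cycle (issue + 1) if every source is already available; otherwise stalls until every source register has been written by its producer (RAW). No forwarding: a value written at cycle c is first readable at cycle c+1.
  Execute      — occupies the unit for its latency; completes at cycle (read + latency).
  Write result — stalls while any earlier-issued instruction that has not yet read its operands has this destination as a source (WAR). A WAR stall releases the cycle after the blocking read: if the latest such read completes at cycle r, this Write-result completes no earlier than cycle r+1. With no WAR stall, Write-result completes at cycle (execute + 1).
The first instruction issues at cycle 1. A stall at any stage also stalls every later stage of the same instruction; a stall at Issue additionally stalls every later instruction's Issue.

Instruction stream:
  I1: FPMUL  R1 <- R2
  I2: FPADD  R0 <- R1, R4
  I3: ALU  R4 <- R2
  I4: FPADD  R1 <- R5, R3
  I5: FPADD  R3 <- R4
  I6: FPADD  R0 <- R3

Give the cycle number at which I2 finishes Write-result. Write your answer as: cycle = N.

cycle = 13

  I1 | 1 | 2 | 7 | 8
  I2 | 2 | 9 | 12 | 13   RAW R1: wait I1 write@8
  I3 | 3 | 4 | 5 | 10   WAR R4: wait I2 read@9
  I4 | 14 | 15 | 18 | 19   struct: FPADD busy until I2 writes@13
  I5 | 20 | 21 | 24 | 25   struct: FPADD busy until I4 writes@19
  I6 | 26 | 27 | 30 | 31   struct: FPADD busy until I5 writes@25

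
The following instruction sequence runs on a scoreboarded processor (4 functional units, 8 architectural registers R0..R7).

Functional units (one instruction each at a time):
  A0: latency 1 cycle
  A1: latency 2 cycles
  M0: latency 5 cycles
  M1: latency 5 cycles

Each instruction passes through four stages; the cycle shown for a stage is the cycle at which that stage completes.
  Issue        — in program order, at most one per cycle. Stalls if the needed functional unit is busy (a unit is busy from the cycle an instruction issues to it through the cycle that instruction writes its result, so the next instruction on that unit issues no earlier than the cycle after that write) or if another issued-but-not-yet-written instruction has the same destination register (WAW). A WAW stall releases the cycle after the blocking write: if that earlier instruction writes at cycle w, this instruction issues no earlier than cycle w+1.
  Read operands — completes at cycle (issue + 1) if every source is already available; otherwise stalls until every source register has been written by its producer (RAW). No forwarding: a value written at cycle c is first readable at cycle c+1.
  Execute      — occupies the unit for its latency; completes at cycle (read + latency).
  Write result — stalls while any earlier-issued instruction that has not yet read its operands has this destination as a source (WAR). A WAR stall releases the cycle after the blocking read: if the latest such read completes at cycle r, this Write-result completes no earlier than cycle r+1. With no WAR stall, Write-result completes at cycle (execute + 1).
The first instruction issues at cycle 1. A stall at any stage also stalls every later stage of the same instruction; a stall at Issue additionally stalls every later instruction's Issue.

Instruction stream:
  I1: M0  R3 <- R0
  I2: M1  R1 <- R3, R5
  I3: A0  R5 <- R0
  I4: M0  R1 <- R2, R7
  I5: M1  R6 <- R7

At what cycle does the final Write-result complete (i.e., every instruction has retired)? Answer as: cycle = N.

cycle = 24

[I1] 1/2/7/8
[I2] 2/9/14/15  (RAW R3: wait I1 write@8)
[I3] 3/4/5/10  (WAR R5: wait I2 read@9)
[I4] 16/17/22/23  (WAW R1: wait I2 write@15)
[I5] 17/18/23/24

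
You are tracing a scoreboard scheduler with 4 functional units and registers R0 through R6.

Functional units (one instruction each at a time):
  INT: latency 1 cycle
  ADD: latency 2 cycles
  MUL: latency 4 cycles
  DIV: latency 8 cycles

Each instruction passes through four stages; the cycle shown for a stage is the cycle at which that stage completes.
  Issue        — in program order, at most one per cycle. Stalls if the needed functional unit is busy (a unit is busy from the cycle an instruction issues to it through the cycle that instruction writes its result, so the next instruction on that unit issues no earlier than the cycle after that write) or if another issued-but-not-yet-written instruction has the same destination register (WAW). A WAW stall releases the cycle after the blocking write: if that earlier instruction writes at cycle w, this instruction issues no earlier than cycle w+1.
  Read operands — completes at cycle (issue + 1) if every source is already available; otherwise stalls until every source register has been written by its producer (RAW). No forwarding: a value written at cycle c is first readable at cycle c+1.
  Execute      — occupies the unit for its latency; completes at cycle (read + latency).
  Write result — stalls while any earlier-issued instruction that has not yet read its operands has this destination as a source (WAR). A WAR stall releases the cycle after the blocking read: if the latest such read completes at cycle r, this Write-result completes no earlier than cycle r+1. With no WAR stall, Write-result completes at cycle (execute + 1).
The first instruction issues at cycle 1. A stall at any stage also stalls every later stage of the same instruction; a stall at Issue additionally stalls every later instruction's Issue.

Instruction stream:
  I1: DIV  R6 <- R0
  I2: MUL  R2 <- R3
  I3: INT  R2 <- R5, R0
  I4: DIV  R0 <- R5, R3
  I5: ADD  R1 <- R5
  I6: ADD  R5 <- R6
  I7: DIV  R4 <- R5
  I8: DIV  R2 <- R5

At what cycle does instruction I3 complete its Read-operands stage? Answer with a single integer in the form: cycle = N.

cycle = 10

1) issue 1, read 2, done 10, write 11
2) issue 2, read 3, done 7, write 8
3) issue 9, read 10, done 11, write 12  <WAW R2: wait I2 write@8>
4) issue 12, read 13, done 21, write 22  <struct: DIV busy until I1 writes@11>
5) issue 13, read 14, done 16, write 17
6) issue 18, read 19, done 21, write 22  <struct: ADD busy until I5 writes@17>
7) issue 23, read 24, done 32, write 33  <struct: DIV busy until I4 writes@22>
8) issue 34, read 35, done 43, write 44  <struct: DIV busy until I7 writes@33>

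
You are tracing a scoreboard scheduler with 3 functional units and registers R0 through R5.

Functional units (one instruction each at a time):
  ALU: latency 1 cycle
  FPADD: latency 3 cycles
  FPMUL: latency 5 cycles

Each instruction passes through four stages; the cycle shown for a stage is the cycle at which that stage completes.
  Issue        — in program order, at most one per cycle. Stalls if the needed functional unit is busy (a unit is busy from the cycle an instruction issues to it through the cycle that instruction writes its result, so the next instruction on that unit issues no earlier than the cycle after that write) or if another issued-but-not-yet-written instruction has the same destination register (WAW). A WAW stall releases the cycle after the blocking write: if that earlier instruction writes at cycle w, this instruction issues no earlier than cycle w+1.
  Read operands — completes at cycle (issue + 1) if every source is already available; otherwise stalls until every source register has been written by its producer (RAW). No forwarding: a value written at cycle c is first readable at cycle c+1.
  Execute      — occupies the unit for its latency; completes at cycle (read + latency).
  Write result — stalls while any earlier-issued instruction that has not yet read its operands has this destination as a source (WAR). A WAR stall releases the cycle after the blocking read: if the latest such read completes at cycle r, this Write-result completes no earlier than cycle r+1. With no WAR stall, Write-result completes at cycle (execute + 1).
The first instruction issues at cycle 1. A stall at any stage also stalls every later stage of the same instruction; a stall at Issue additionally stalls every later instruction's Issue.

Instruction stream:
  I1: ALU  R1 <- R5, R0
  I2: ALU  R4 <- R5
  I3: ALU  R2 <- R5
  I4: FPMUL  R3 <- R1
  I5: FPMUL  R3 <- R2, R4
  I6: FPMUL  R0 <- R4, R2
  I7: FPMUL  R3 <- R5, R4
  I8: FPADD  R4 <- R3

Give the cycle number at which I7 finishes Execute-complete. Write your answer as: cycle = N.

cycle 1: issue I1 (ALU)
cycle 2: I1 read-ops
cycle 3: I1 finished on ALU
cycle 4: I1→R1
cycle 5: issue I2 (ALU)
cycle 6: I2 read-ops
cycle 7: I2 finished on ALU
cycle 8: I2→R4
cycle 9: issue I3 (ALU)
cycle 10: I3 read-ops · issue I4 (FPMUL)
cycle 11: I3 finished on ALU · I4 read-ops
cycle 12: I3→R2
cycle 16: I4 finished on FPMUL
cycle 17: I4→R3
cycle 18: issue I5 (FPMUL)
cycle 19: I5 read-ops
cycle 24: I5 finished on FPMUL
cycle 25: I5→R3
cycle 26: issue I6 (FPMUL)
cycle 27: I6 read-ops
cycle 32: I6 finished on FPMUL
cycle 33: I6→R0
cycle 34: issue I7 (FPMUL)
cycle 35: I7 read-ops · issue I8 (FPADD)
cycle 40: I7 finished on FPMUL
cycle 41: I7→R3
cycle 42: I8 read-ops
cycle 45: I8 finished on FPADD
cycle 46: I8→R4

cycle = 40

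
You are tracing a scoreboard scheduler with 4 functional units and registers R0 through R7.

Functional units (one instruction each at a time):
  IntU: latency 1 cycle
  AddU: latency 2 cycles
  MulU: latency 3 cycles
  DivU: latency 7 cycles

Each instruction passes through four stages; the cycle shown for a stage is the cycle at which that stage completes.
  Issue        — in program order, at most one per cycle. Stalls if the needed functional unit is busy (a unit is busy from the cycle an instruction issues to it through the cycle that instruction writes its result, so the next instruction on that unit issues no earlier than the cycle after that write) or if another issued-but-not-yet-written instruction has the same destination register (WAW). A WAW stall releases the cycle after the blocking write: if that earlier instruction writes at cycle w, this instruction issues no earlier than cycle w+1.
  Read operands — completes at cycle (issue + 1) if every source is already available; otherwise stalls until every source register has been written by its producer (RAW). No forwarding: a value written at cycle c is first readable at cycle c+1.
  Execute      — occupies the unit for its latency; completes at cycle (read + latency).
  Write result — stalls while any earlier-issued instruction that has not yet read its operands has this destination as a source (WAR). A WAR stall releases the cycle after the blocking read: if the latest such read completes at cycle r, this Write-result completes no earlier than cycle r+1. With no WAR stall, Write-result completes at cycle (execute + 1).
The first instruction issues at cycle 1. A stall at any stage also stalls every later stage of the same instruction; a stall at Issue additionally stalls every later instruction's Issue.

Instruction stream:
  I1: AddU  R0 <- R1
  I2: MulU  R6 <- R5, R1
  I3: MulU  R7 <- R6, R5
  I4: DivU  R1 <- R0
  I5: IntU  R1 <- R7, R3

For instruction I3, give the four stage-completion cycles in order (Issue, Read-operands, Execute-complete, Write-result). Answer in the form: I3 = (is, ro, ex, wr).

I3 = (8, 9, 12, 13)

I1  is:1  ro:2  ex:4  wr:5
I2  is:2  ro:3  ex:6  wr:7
I3  is:8  ro:9  ex:12  wr:13  — struct: MulU busy until I2 writes@7
I4  is:9  ro:10  ex:17  wr:18
I5  is:19  ro:20  ex:21  wr:22  — WAW R1: wait I4 write@18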